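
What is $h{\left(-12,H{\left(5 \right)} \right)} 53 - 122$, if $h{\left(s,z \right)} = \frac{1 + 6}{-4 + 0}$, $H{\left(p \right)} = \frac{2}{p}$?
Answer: $- \frac{859}{4} \approx -214.75$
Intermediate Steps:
$h{\left(s,z \right)} = - \frac{7}{4}$ ($h{\left(s,z \right)} = \frac{7}{-4} = 7 \left(- \frac{1}{4}\right) = - \frac{7}{4}$)
$h{\left(-12,H{\left(5 \right)} \right)} 53 - 122 = \left(- \frac{7}{4}\right) 53 - 122 = - \frac{371}{4} - 122 = - \frac{859}{4}$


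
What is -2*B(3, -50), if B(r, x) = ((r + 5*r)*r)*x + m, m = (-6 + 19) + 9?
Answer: 5356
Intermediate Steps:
m = 22 (m = 13 + 9 = 22)
B(r, x) = 22 + 6*x*r² (B(r, x) = ((r + 5*r)*r)*x + 22 = ((6*r)*r)*x + 22 = (6*r²)*x + 22 = 6*x*r² + 22 = 22 + 6*x*r²)
-2*B(3, -50) = -2*(22 + 6*(-50)*3²) = -2*(22 + 6*(-50)*9) = -2*(22 - 2700) = -2*(-2678) = 5356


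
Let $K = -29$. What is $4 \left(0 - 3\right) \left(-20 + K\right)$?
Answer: $588$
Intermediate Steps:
$4 \left(0 - 3\right) \left(-20 + K\right) = 4 \left(0 - 3\right) \left(-20 - 29\right) = 4 \left(-3\right) \left(-49\right) = \left(-12\right) \left(-49\right) = 588$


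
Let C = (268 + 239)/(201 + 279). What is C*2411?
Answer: 407459/160 ≈ 2546.6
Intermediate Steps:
C = 169/160 (C = 507/480 = 507*(1/480) = 169/160 ≈ 1.0562)
C*2411 = (169/160)*2411 = 407459/160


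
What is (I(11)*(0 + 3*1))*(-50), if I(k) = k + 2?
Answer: -1950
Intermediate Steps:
I(k) = 2 + k
(I(11)*(0 + 3*1))*(-50) = ((2 + 11)*(0 + 3*1))*(-50) = (13*(0 + 3))*(-50) = (13*3)*(-50) = 39*(-50) = -1950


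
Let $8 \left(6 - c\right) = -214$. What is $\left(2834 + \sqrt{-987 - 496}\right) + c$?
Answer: $\frac{11467}{4} + i \sqrt{1483} \approx 2866.8 + 38.51 i$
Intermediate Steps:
$c = \frac{131}{4}$ ($c = 6 - - \frac{107}{4} = 6 + \frac{107}{4} = \frac{131}{4} \approx 32.75$)
$\left(2834 + \sqrt{-987 - 496}\right) + c = \left(2834 + \sqrt{-987 - 496}\right) + \frac{131}{4} = \left(2834 + \sqrt{-1483}\right) + \frac{131}{4} = \left(2834 + i \sqrt{1483}\right) + \frac{131}{4} = \frac{11467}{4} + i \sqrt{1483}$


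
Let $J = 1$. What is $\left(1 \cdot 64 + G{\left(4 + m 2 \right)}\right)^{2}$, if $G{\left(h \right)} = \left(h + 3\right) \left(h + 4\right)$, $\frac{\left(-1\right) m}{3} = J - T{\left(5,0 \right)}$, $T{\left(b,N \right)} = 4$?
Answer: $509796$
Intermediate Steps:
$m = 9$ ($m = - 3 \left(1 - 4\right) = \left(-3\right) \left(-3\right) = 9$)
$G{\left(h \right)} = \left(3 + h\right) \left(4 + h\right)$
$\left(1 \cdot 64 + G{\left(4 + m 2 \right)}\right)^{2} = \left(1 \cdot 64 + \left(12 + \left(4 + 9 \cdot 2\right)^{2} + 7 \left(4 + 9 \cdot 2\right)\right)\right)^{2} = \left(64 + \left(12 + \left(4 + 18\right)^{2} + 7 \left(4 + 18\right)\right)\right)^{2} = \left(64 + \left(12 + 22^{2} + 7 \cdot 22\right)\right)^{2} = \left(64 + \left(12 + 484 + 154\right)\right)^{2} = \left(64 + 650\right)^{2} = 714^{2} = 509796$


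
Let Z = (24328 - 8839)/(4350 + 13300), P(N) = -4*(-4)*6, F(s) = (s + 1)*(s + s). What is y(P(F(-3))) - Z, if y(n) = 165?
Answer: 2896761/17650 ≈ 164.12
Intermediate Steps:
F(s) = 2*s*(1 + s) (F(s) = (1 + s)*(2*s) = 2*s*(1 + s))
P(N) = 96 (P(N) = 16*6 = 96)
Z = 15489/17650 ≈ 0.87756
y(P(F(-3))) - Z = 165 - 1*15489/17650 = 165 - 15489/17650 = 2896761/17650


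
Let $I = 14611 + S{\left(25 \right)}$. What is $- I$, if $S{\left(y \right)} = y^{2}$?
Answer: $-15236$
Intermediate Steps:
$I = 15236$ ($I = 14611 + 25^{2} = 14611 + 625 = 15236$)
$- I = \left(-1\right) 15236 = -15236$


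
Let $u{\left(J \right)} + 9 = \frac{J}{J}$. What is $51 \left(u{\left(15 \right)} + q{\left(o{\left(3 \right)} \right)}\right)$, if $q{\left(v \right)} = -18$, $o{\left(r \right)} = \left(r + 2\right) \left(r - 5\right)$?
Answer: $-1326$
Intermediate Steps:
$u{\left(J \right)} = -8$ ($u{\left(J \right)} = -9 + \frac{J}{J} = -9 + 1 = -8$)
$o{\left(r \right)} = \left(-5 + r\right) \left(2 + r\right)$ ($o{\left(r \right)} = \left(2 + r\right) \left(-5 + r\right) = \left(-5 + r\right) \left(2 + r\right)$)
$51 \left(u{\left(15 \right)} + q{\left(o{\left(3 \right)} \right)}\right) = 51 \left(-8 - 18\right) = 51 \left(-26\right) = -1326$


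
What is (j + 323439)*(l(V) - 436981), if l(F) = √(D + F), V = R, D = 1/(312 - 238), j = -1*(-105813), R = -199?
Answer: -187574968212 + 1073130*I*√43586/37 ≈ -1.8758e+11 + 6.0551e+6*I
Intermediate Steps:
j = 105813
D = 1/74 ≈ 0.013514
V = -199
l(F) = √(1/74 + F)
(j + 323439)*(l(V) - 436981) = (105813 + 323439)*(√(74 + 5476*(-199))/74 - 436981) = 429252*(√(74 - 1089724)/74 - 436981) = 429252*(√(-1089650)/74 - 436981) = 429252*((5*I*√43586)/74 - 436981) = 429252*(5*I*√43586/74 - 436981) = 429252*(-436981 + 5*I*√43586/74) = -187574968212 + 1073130*I*√43586/37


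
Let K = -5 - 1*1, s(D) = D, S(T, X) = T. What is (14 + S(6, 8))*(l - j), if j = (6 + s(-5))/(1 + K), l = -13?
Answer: -256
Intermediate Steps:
K = -6 (K = -5 - 1 = -6)
j = -⅕ (j = (6 - 5)/(1 - 6) = 1/(-5) = 1*(-⅕) = -⅕ ≈ -0.20000)
(14 + S(6, 8))*(l - j) = (14 + 6)*(-13 - 1*(-⅕)) = 20*(-13 + ⅕) = 20*(-64/5) = -256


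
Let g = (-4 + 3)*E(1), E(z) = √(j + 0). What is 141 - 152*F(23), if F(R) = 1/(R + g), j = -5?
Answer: 35899/267 - 76*I*√5/267 ≈ 134.45 - 0.63648*I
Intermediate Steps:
E(z) = I*√5 (E(z) = √(-5 + 0) = √(-5) = I*√5)
g = -I*√5 (g = (-4 + 3)*(I*√5) = -I*√5 ≈ -2.2361*I)
F(R) = 1/(R - I*√5)
141 - 152*F(23) = 141 - 152/(23 - I*√5)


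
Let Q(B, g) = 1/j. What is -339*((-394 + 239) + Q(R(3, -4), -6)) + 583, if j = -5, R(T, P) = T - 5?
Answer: 265979/5 ≈ 53196.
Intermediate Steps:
R(T, P) = -5 + T
Q(B, g) = -⅕ (Q(B, g) = 1/(-5) = -⅕)
-339*((-394 + 239) + Q(R(3, -4), -6)) + 583 = -339*((-394 + 239) - ⅕) + 583 = -339*(-155 - ⅕) + 583 = -339*(-776/5) + 583 = 263064/5 + 583 = 265979/5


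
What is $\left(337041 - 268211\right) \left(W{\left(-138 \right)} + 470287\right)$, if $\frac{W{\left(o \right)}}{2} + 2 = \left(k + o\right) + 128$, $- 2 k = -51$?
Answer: $32371712620$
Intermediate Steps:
$k = \frac{51}{2}$ ($k = \left(- \frac{1}{2}\right) \left(-51\right) = \frac{51}{2} \approx 25.5$)
$W{\left(o \right)} = 303 + 2 o$ ($W{\left(o \right)} = -4 + 2 \left(\left(\frac{51}{2} + o\right) + 128\right) = -4 + 2 \left(\frac{307}{2} + o\right) = -4 + \left(307 + 2 o\right) = 303 + 2 o$)
$\left(337041 - 268211\right) \left(W{\left(-138 \right)} + 470287\right) = \left(337041 - 268211\right) \left(\left(303 + 2 \left(-138\right)\right) + 470287\right) = 68830 \left(\left(303 - 276\right) + 470287\right) = 68830 \left(27 + 470287\right) = 68830 \cdot 470314 = 32371712620$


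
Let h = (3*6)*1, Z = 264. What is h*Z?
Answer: 4752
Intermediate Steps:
h = 18 (h = 18*1 = 18)
h*Z = 18*264 = 4752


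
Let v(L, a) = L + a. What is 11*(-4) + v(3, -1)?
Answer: -42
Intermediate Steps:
11*(-4) + v(3, -1) = 11*(-4) + (3 - 1) = -44 + 2 = -42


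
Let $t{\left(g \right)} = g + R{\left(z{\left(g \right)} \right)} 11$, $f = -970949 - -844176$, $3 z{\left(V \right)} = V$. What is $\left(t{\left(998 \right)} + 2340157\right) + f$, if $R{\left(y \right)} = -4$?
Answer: $2214338$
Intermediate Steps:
$z{\left(V \right)} = \frac{V}{3}$
$f = -126773$ ($f = -970949 + 844176 = -126773$)
$t{\left(g \right)} = -44 + g$ ($t{\left(g \right)} = g - 44 = -44 + g$)
$\left(t{\left(998 \right)} + 2340157\right) + f = \left(\left(-44 + 998\right) + 2340157\right) - 126773 = \left(954 + 2340157\right) - 126773 = 2341111 - 126773 = 2214338$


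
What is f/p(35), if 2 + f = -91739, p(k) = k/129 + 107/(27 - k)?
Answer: 94676712/13523 ≈ 7001.2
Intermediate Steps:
p(k) = 107/(27 - k) + k/129 (p(k) = k*(1/129) + 107/(27 - k) = k/129 + 107/(27 - k) = 107/(27 - k) + k/129)
f = -91741 (f = -2 - 91739 = -91741)
f/p(35) = -91741*129*(-27 + 35)/(-13803 + 35**2 - 27*35) = -91741*1032/(-13803 + 1225 - 945) = -91741/((1/129)*(1/8)*(-13523)) = -91741/(-13523/1032) = -91741*(-1032/13523) = 94676712/13523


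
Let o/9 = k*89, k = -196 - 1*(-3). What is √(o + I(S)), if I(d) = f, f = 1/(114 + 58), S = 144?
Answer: I*√1143369785/86 ≈ 393.18*I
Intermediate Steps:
k = -193 (k = -196 + 3 = -193)
f = 1/172 ≈ 0.0058140
I(d) = 1/172
o = -154593 (o = 9*(-193*89) = 9*(-17177) = -154593)
√(o + I(S)) = √(-154593 + 1/172) = √(-26589995/172) = I*√1143369785/86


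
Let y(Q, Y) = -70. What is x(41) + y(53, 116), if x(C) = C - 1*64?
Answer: -93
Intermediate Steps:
x(C) = -64 + C (x(C) = C - 64 = -64 + C)
x(41) + y(53, 116) = (-64 + 41) - 70 = -23 - 70 = -93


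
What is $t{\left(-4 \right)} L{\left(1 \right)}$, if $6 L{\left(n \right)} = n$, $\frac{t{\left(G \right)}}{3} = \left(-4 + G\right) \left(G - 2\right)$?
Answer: $24$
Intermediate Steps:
$t{\left(G \right)} = 3 \left(-4 + G\right) \left(-2 + G\right)$ ($t{\left(G \right)} = 3 \left(-4 + G\right) \left(G - 2\right) = 3 \left(-4 + G\right) \left(-2 + G\right)$)
$L{\left(n \right)} = \frac{n}{6}$
$t{\left(-4 \right)} L{\left(1 \right)} = \left(24 - -72 + 3 \left(-4\right)^{2}\right) \frac{1}{6} \cdot 1 = \left(24 + 72 + 3 \cdot 16\right) \frac{1}{6} = \left(24 + 72 + 48\right) \frac{1}{6} = 144 \cdot \frac{1}{6} = 24$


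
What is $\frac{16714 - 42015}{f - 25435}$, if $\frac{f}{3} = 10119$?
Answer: $- \frac{25301}{4922} \approx -5.1404$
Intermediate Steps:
$f = 30357$ ($f = 3 \cdot 10119 = 30357$)
$\frac{16714 - 42015}{f - 25435} = \frac{16714 - 42015}{30357 - 25435} = - \frac{25301}{4922}$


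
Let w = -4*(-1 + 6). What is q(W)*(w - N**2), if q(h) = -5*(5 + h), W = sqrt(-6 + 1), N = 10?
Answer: 3000 + 600*I*sqrt(5) ≈ 3000.0 + 1341.6*I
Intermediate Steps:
w = -20 (w = -4*5 = -20)
W = I*sqrt(5) (W = sqrt(-5) = I*sqrt(5) ≈ 2.2361*I)
q(h) = -25 - 5*h
q(W)*(w - N**2) = (-25 - 5*I*sqrt(5))*(-20 - 1*10**2) = (-25 - 5*I*sqrt(5))*(-20 - 1*100) = (-25 - 5*I*sqrt(5))*(-20 - 100) = (-25 - 5*I*sqrt(5))*(-120) = 3000 + 600*I*sqrt(5)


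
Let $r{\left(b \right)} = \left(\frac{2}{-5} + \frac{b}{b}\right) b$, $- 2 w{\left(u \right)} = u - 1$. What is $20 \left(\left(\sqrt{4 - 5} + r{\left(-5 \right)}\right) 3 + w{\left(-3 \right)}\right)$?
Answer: $-140 + 60 i \approx -140.0 + 60.0 i$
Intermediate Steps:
$w{\left(u \right)} = \frac{1}{2} - \frac{u}{2}$ ($w{\left(u \right)} = - \frac{u - 1}{2} = - \frac{-1 + u}{2} = \frac{1}{2} - \frac{u}{2}$)
$r{\left(b \right)} = \frac{3 b}{5}$ ($r{\left(b \right)} = \left(2 \left(- \frac{1}{5}\right) + 1\right) b = \left(- \frac{2}{5} + 1\right) b = \frac{3 b}{5}$)
$20 \left(\left(\sqrt{4 - 5} + r{\left(-5 \right)}\right) 3 + w{\left(-3 \right)}\right) = 20 \left(\left(\sqrt{4 - 5} + \frac{3}{5} \left(-5\right)\right) 3 + \left(\frac{1}{2} - - \frac{3}{2}\right)\right) = 20 \left(\left(\sqrt{-1} - 3\right) 3 + \left(\frac{1}{2} + \frac{3}{2}\right)\right) = 20 \left(\left(i - 3\right) 3 + 2\right) = 20 \left(\left(-3 + i\right) 3 + 2\right) = 20 \left(\left(-9 + 3 i\right) + 2\right) = 20 \left(-7 + 3 i\right) = -140 + 60 i$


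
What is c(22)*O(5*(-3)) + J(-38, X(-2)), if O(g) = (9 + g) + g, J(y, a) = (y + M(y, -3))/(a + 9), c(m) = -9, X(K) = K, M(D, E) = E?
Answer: 1282/7 ≈ 183.14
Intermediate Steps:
J(y, a) = (-3 + y)/(9 + a) (J(y, a) = (y - 3)/(a + 9) = (-3 + y)/(9 + a))
O(g) = 9 + 2*g
c(22)*O(5*(-3)) + J(-38, X(-2)) = -9*(9 + 2*(5*(-3))) + (-3 - 38)/(9 - 2) = -9*(9 + 2*(-15)) - 41/7 = -9*(9 - 30) + (⅐)*(-41) = -9*(-21) - 41/7 = 189 - 41/7 = 1282/7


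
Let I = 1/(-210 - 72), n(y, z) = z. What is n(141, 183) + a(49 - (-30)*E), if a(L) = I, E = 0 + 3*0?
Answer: 51605/282 ≈ 183.00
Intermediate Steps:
E = 0 (E = 0 + 0 = 0)
I = -1/282 (I = 1/(-282) = -1/282 ≈ -0.0035461)
a(L) = -1/282
n(141, 183) + a(49 - (-30)*E) = 183 - 1/282 = 51605/282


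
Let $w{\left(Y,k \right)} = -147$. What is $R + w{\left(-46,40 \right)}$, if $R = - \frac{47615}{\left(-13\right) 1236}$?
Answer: $- \frac{2314381}{16068} \approx -144.04$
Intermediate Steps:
$R = \frac{47615}{16068}$ ($R = - \frac{47615}{-16068} = \left(-47615\right) \left(- \frac{1}{16068}\right) = \frac{47615}{16068} \approx 2.9633$)
$R + w{\left(-46,40 \right)} = \frac{47615}{16068} - 147 = - \frac{2314381}{16068}$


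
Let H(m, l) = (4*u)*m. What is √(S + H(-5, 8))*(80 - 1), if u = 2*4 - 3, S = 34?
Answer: 79*I*√66 ≈ 641.8*I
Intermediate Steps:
u = 5 (u = 8 - 3 = 5)
H(m, l) = 20*m (H(m, l) = (4*5)*m = 20*m)
√(S + H(-5, 8))*(80 - 1) = √(34 + 20*(-5))*(80 - 1) = √(34 - 100)*79 = √(-66)*79 = (I*√66)*79 = 79*I*√66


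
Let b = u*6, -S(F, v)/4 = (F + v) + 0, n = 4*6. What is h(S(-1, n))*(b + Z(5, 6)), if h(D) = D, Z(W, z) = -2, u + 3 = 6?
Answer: -1472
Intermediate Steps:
u = 3 (u = -3 + 6 = 3)
n = 24
S(F, v) = -4*F - 4*v (S(F, v) = -4*((F + v) + 0) = -4*(F + v) = -4*F - 4*v)
b = 18 (b = 3*6 = 18)
h(S(-1, n))*(b + Z(5, 6)) = (-4*(-1) - 4*24)*(18 - 2) = (4 - 96)*16 = -92*16 = -1472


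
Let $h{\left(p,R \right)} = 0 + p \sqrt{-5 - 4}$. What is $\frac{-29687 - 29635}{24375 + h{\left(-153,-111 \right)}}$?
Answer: $- \frac{80331875}{33019517} - \frac{1512711 i}{33019517} \approx -2.4329 - 0.045813 i$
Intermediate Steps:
$h{\left(p,R \right)} = 3 i p$ ($h{\left(p,R \right)} = 0 + p \sqrt{-9} = 0 + p 3 i = 0 + 3 i p = 3 i p$)
$\frac{-29687 - 29635}{24375 + h{\left(-153,-111 \right)}} = \frac{-29687 - 29635}{24375 + 3 i \left(-153\right)} = - \frac{59322}{24375 - 459 i} = - 59322 \frac{24375 + 459 i}{594351306} = - \frac{9887 \left(24375 + 459 i\right)}{99058551}$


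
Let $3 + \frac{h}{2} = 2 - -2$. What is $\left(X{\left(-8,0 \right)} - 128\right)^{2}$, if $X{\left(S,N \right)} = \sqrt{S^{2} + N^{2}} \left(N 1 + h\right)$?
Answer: $12544$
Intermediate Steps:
$h = 2$ ($h = -6 + 2 \left(2 - -2\right) = -6 + 2 \left(2 + 2\right) = -6 + 2 \cdot 4 = -6 + 8 = 2$)
$X{\left(S,N \right)} = \sqrt{N^{2} + S^{2}} \left(2 + N\right)$ ($X{\left(S,N \right)} = \sqrt{S^{2} + N^{2}} \left(N 1 + 2\right) = \sqrt{N^{2} + S^{2}} \left(N + 2\right) = \sqrt{N^{2} + S^{2}} \left(2 + N\right)$)
$\left(X{\left(-8,0 \right)} - 128\right)^{2} = \left(\sqrt{0^{2} + \left(-8\right)^{2}} \left(2 + 0\right) - 128\right)^{2} = \left(\sqrt{0 + 64} \cdot 2 - 128\right)^{2} = \left(\sqrt{64} \cdot 2 - 128\right)^{2} = \left(8 \cdot 2 - 128\right)^{2} = \left(16 - 128\right)^{2} = \left(-112\right)^{2} = 12544$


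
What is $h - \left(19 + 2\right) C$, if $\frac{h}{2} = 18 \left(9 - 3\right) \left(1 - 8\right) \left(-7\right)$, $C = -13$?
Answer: $10857$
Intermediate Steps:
$h = 10584$ ($h = 2 \cdot 18 \left(9 - 3\right) \left(1 - 8\right) \left(-7\right) = 2 \cdot 18 \cdot 6 \left(-7\right) \left(-7\right) = 2 \cdot 18 \left(-42\right) \left(-7\right) = 2 \left(\left(-756\right) \left(-7\right)\right) = 2 \cdot 5292 = 10584$)
$h - \left(19 + 2\right) C = 10584 - \left(19 + 2\right) \left(-13\right) = 10584 - 21 \left(-13\right) = 10584 - -273 = 10584 + 273 = 10857$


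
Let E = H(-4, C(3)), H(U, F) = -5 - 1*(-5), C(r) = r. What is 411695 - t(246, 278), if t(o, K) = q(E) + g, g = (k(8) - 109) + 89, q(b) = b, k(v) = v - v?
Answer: 411715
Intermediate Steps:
k(v) = 0
H(U, F) = 0 (H(U, F) = -5 + 5 = 0)
E = 0
g = -20 (g = (0 - 109) + 89 = -109 + 89 = -20)
t(o, K) = -20 (t(o, K) = 0 - 20 = -20)
411695 - t(246, 278) = 411695 - 1*(-20) = 411695 + 20 = 411715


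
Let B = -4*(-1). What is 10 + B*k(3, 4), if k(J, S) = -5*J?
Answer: -50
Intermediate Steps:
B = 4
10 + B*k(3, 4) = 10 + 4*(-5*3) = 10 + 4*(-15) = 10 - 60 = -50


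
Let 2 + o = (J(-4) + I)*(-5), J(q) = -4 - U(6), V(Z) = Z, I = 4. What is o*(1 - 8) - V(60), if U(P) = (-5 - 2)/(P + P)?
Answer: -307/12 ≈ -25.583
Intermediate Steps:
U(P) = -7/(2*P) (U(P) = -7*1/(2*P) = -7/(2*P))
J(q) = -41/12 (J(q) = -4 - (-7)/(2*6) = -4 - 1*(-7/12) = -4 + 7/12 = -41/12)
o = -59/12 (o = -2 + (-41/12 + 4)*(-5) = -2 + (7/12)*(-5) = -2 - 35/12 = -59/12 ≈ -4.9167)
o*(1 - 8) - V(60) = -59*(1 - 8)/12 - 1*60 = -59/12*(-7) - 60 = 413/12 - 60 = -307/12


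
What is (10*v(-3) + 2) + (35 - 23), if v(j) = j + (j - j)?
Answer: -16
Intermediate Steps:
v(j) = j (v(j) = j + 0 = j)
(10*v(-3) + 2) + (35 - 23) = (10*(-3) + 2) + (35 - 23) = (-30 + 2) + 12 = -28 + 12 = -16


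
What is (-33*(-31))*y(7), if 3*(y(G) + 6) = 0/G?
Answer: -6138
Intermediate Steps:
y(G) = -6 (y(G) = -6 + (0/G)/3 = -6 + (⅓)*0 = -6 + 0 = -6)
(-33*(-31))*y(7) = -33*(-31)*(-6) = 1023*(-6) = -6138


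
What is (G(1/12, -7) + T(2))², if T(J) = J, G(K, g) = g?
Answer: 25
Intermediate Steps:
(G(1/12, -7) + T(2))² = (-7 + 2)² = (-5)² = 25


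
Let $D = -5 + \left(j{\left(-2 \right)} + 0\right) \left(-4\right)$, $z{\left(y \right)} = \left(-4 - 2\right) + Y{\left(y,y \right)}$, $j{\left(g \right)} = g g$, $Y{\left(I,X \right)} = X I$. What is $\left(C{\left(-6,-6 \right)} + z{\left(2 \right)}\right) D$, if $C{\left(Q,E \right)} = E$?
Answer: $168$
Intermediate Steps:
$Y{\left(I,X \right)} = I X$
$j{\left(g \right)} = g^{2}$
$z{\left(y \right)} = -6 + y^{2}$ ($z{\left(y \right)} = \left(-4 - 2\right) + y y = -6 + y^{2}$)
$D = -21$ ($D = -5 + \left(\left(-2\right)^{2} + 0\right) \left(-4\right) = -5 + \left(4 + 0\right) \left(-4\right) = -5 + 4 \left(-4\right) = -5 - 16 = -21$)
$\left(C{\left(-6,-6 \right)} + z{\left(2 \right)}\right) D = \left(-6 - \left(6 - 2^{2}\right)\right) \left(-21\right) = \left(-6 + \left(-6 + 4\right)\right) \left(-21\right) = \left(-6 - 2\right) \left(-21\right) = \left(-8\right) \left(-21\right) = 168$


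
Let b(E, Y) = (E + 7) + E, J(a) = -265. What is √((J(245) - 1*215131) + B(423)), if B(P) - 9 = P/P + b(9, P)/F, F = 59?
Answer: I*√749757191/59 ≈ 464.1*I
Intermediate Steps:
b(E, Y) = 7 + 2*E (b(E, Y) = (7 + E) + E = 7 + 2*E)
B(P) = 615/59 (B(P) = 9 + (P/P + (7 + 2*9)/59) = 9 + (1 + (7 + 18)*(1/59)) = 9 + (1 + 25*(1/59)) = 9 + (1 + 25/59) = 9 + 84/59 = 615/59)
√((J(245) - 1*215131) + B(423)) = √((-265 - 1*215131) + 615/59) = √((-265 - 215131) + 615/59) = √(-215396 + 615/59) = √(-12707749/59) = I*√749757191/59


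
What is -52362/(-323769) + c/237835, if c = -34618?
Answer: 415093676/25667866705 ≈ 0.016172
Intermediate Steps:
-52362/(-323769) + c/237835 = -52362/(-323769) - 34618/237835 = -52362*(-1/323769) - 34618*1/237835 = 17454/107923 - 34618/237835 = 415093676/25667866705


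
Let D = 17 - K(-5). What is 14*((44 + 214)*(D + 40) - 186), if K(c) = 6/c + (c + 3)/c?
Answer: 1030848/5 ≈ 2.0617e+5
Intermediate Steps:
K(c) = 6/c + (3 + c)/c
D = 89/5 (D = 17 - (9 - 5)/(-5) = 17 - (-1)*4/5 = 17 - 1*(-⅘) = 17 + ⅘ = 89/5 ≈ 17.800)
14*((44 + 214)*(D + 40) - 186) = 14*((44 + 214)*(89/5 + 40) - 186) = 14*(258*(289/5) - 186) = 14*(74562/5 - 186) = 14*(73632/5) = 1030848/5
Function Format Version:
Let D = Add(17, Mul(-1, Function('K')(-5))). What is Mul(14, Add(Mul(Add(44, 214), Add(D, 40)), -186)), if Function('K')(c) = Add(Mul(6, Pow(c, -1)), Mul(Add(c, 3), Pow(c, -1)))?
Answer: Rational(1030848, 5) ≈ 2.0617e+5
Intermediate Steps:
Function('K')(c) = Add(Mul(6, Pow(c, -1)), Mul(Pow(c, -1), Add(3, c))) (Function('K')(c) = Add(Mul(6, Pow(c, -1)), Mul(Add(3, c), Pow(c, -1))) = Add(Mul(6, Pow(c, -1)), Mul(Pow(c, -1), Add(3, c))))
D = Rational(89, 5) (D = Add(17, Mul(-1, Mul(Pow(-5, -1), Add(9, -5)))) = Add(17, Mul(-1, Mul(Rational(-1, 5), 4))) = Add(17, Mul(-1, Rational(-4, 5))) = Add(17, Rational(4, 5)) = Rational(89, 5) ≈ 17.800)
Mul(14, Add(Mul(Add(44, 214), Add(D, 40)), -186)) = Mul(14, Add(Mul(Add(44, 214), Add(Rational(89, 5), 40)), -186)) = Mul(14, Add(Mul(258, Rational(289, 5)), -186)) = Mul(14, Add(Rational(74562, 5), -186)) = Mul(14, Rational(73632, 5)) = Rational(1030848, 5)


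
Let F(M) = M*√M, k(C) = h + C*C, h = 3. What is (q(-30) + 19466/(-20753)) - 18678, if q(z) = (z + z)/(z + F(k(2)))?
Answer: -215880352600/11559421 + 420*√7/557 ≈ -18674.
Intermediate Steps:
k(C) = 3 + C² (k(C) = 3 + C*C = 3 + C²)
F(M) = M^(3/2)
q(z) = 2*z/(z + 7*√7) (q(z) = (z + z)/(z + (3 + 2²)^(3/2)) = (2*z)/(z + (3 + 4)^(3/2)) = (2*z)/(z + 7^(3/2)) = (2*z)/(z + 7*√7) = 2*z/(z + 7*√7))
(q(-30) + 19466/(-20753)) - 18678 = (2*(-30)/(-30 + 7*√7) + 19466/(-20753)) - 18678 = (-60/(-30 + 7*√7) + 19466*(-1/20753)) - 18678 = (-60/(-30 + 7*√7) - 19466/20753) - 18678 = (-19466/20753 - 60/(-30 + 7*√7)) - 18678 = -387644000/20753 - 60/(-30 + 7*√7)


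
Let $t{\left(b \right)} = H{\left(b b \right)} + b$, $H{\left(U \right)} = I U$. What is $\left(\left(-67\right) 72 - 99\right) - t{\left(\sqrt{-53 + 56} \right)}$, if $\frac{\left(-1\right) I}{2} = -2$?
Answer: $-4935 - \sqrt{3} \approx -4936.7$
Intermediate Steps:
$I = 4$ ($I = \left(-2\right) \left(-2\right) = 4$)
$H{\left(U \right)} = 4 U$
$t{\left(b \right)} = b + 4 b^{2}$ ($t{\left(b \right)} = 4 b b + b = 4 b^{2} + b = b + 4 b^{2}$)
$\left(\left(-67\right) 72 - 99\right) - t{\left(\sqrt{-53 + 56} \right)} = \left(\left(-67\right) 72 - 99\right) - \sqrt{-53 + 56} \left(1 + 4 \sqrt{-53 + 56}\right) = \left(-4824 - 99\right) - \sqrt{3} \left(1 + 4 \sqrt{3}\right) = -4923 - \sqrt{3} \left(1 + 4 \sqrt{3}\right)$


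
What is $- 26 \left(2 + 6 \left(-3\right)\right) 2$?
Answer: $832$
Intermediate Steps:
$- 26 \left(2 + 6 \left(-3\right)\right) 2 = - 26 \left(2 - 18\right) 2 = \left(-26\right) \left(-16\right) 2 = 416 \cdot 2 = 832$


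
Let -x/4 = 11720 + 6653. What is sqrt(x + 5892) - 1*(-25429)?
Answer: 25429 + 260*I ≈ 25429.0 + 260.0*I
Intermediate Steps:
x = -73492 (x = -4*(11720 + 6653) = -4*18373 = -73492)
sqrt(x + 5892) - 1*(-25429) = sqrt(-73492 + 5892) - 1*(-25429) = sqrt(-67600) + 25429 = 260*I + 25429 = 25429 + 260*I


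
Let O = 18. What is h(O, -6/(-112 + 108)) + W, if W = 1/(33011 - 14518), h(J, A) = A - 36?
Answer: -1276015/36986 ≈ -34.500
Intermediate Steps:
h(J, A) = -36 + A
W = 1/18493 ≈ 5.4075e-5
h(O, -6/(-112 + 108)) + W = (-36 - 6/(-112 + 108)) + 1/18493 = (-36 - 6/(-4)) + 1/18493 = (-36 - 6*(-¼)) + 1/18493 = (-36 + 3/2) + 1/18493 = -69/2 + 1/18493 = -1276015/36986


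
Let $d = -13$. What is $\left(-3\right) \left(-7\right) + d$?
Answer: $8$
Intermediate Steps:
$\left(-3\right) \left(-7\right) + d = \left(-3\right) \left(-7\right) - 13 = 21 - 13 = 8$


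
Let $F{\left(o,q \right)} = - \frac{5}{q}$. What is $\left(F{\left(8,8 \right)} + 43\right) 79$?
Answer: $\frac{26781}{8} \approx 3347.6$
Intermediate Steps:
$\left(F{\left(8,8 \right)} + 43\right) 79 = \left(- \frac{5}{8} + 43\right) 79 = \frac{339}{8} \cdot 79 = \frac{26781}{8}$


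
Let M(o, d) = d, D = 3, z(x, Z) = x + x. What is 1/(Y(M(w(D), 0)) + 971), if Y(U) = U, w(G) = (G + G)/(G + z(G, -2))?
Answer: 1/971 ≈ 0.0010299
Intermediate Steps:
z(x, Z) = 2*x
w(G) = ⅔ (w(G) = (G + G)/(G + 2*G) = (2*G)/((3*G)) = (2*G)*(1/(3*G)) = ⅔)
1/(Y(M(w(D), 0)) + 971) = 1/(0 + 971) = 1/971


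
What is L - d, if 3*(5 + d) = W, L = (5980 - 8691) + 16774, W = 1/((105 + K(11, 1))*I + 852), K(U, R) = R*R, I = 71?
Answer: 353585111/25134 ≈ 14068.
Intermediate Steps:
K(U, R) = R**2
W = 1/8378 (W = 1/((105 + 1**2)*71 + 852) = 1/((105 + 1)*71 + 852) = 1/(106*71 + 852) = 1/(7526 + 852) = 1/8378 ≈ 0.00011936)
L = 14063 (L = -2711 + 16774 = 14063)
d = -125669/25134 (d = -5 + (1/3)*(1/8378) = -5 + 1/25134 = -125669/25134 ≈ -5.0000)
L - d = 14063 - 1*(-125669/25134) = 14063 + 125669/25134 = 353585111/25134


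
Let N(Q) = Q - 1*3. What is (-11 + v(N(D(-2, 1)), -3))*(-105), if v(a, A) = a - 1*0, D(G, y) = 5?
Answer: 945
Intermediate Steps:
N(Q) = -3 + Q (N(Q) = Q - 3 = -3 + Q)
v(a, A) = a (v(a, A) = a + 0 = a)
(-11 + v(N(D(-2, 1)), -3))*(-105) = (-11 + (-3 + 5))*(-105) = (-11 + 2)*(-105) = -9*(-105) = 945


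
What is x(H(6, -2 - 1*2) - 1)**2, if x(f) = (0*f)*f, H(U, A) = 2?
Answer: 0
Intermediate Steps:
x(f) = 0 (x(f) = 0*f = 0)
x(H(6, -2 - 1*2) - 1)**2 = 0**2 = 0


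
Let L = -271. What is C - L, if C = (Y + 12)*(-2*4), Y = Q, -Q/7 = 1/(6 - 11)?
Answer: 819/5 ≈ 163.80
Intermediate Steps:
Q = 7/5 (Q = -7/(6 - 11) = -7/(-5) = -7*(-⅕) = 7/5 ≈ 1.4000)
Y = 7/5 ≈ 1.4000
C = -536/5 (C = (7/5 + 12)*(-2*4) = (67/5)*(-8) = -536/5 ≈ -107.20)
C - L = -536/5 - 1*(-271) = -536/5 + 271 = 819/5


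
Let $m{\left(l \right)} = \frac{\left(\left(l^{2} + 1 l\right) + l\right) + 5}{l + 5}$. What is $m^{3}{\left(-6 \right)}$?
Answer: $-24389$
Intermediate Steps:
$m{\left(l \right)} = \frac{5 + l^{2} + 2 l}{5 + l}$ ($m{\left(l \right)} = \frac{\left(\left(l^{2} + l\right) + l\right) + 5}{5 + l} = \frac{\left(\left(l + l^{2}\right) + l\right) + 5}{5 + l} = \frac{\left(l^{2} + 2 l\right) + 5}{5 + l} = \frac{5 + l^{2} + 2 l}{5 + l}$)
$m^{3}{\left(-6 \right)} = \left(\frac{5 + \left(-6\right)^{2} + 2 \left(-6\right)}{5 - 6}\right)^{3} = \left(\frac{5 + 36 - 12}{-1}\right)^{3} = \left(\left(-1\right) 29\right)^{3} = \left(-29\right)^{3} = -24389$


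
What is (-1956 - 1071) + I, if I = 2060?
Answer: -967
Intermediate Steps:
(-1956 - 1071) + I = (-1956 - 1071) + 2060 = -3027 + 2060 = -967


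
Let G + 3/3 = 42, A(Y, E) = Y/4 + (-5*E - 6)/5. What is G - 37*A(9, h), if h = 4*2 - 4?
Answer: 3003/20 ≈ 150.15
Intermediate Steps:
h = 4 (h = 8 - 4 = 4)
A(Y, E) = -6/5 - E + Y/4 (A(Y, E) = Y*(¼) + (-6 - 5*E)*(⅕) = Y/4 + (-6/5 - E) = -6/5 - E + Y/4)
G = 41 (G = -1 + 42 = 41)
G - 37*A(9, h) = 41 - 37*(-6/5 - 1*4 + (¼)*9) = 41 - 37*(-6/5 - 4 + 9/4) = 41 - 37*(-59/20) = 41 + 2183/20 = 3003/20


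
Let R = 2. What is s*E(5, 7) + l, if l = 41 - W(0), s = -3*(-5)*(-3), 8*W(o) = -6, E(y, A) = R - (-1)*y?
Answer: -1093/4 ≈ -273.25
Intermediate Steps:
E(y, A) = 2 + y (E(y, A) = 2 - (-1)*y = 2 + y)
W(o) = -¾ (W(o) = (⅛)*(-6) = -¾)
s = -45 (s = 15*(-3) = -45)
l = 167/4 (l = 41 - 1*(-¾) = 41 + ¾ = 167/4 ≈ 41.750)
s*E(5, 7) + l = -45*(2 + 5) + 167/4 = -45*7 + 167/4 = -315 + 167/4 = -1093/4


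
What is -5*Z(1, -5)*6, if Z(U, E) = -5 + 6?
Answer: -30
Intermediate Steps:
Z(U, E) = 1
-5*Z(1, -5)*6 = -5*1*6 = -5*6 = -30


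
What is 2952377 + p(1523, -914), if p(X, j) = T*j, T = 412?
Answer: 2575809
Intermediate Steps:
p(X, j) = 412*j
2952377 + p(1523, -914) = 2952377 + 412*(-914) = 2952377 - 376568 = 2575809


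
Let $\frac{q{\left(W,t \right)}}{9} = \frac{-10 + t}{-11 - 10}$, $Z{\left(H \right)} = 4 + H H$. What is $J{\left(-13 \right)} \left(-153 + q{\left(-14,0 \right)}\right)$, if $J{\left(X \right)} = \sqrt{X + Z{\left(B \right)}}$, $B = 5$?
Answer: $- \frac{4164}{7} \approx -594.86$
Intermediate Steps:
$Z{\left(H \right)} = 4 + H^{2}$
$q{\left(W,t \right)} = \frac{30}{7} - \frac{3 t}{7}$ ($q{\left(W,t \right)} = 9 \frac{-10 + t}{-11 - 10} = 9 \frac{-10 + t}{-21} = 9 \left(-10 + t\right) \left(- \frac{1}{21}\right) = 9 \left(\frac{10}{21} - \frac{t}{21}\right) = \frac{30}{7} - \frac{3 t}{7}$)
$J{\left(X \right)} = \sqrt{29 + X}$ ($J{\left(X \right)} = \sqrt{X + \left(4 + 5^{2}\right)} = \sqrt{X + \left(4 + 25\right)} = \sqrt{X + 29} = \sqrt{29 + X}$)
$J{\left(-13 \right)} \left(-153 + q{\left(-14,0 \right)}\right) = \sqrt{29 - 13} \left(-153 + \left(\frac{30}{7} - 0\right)\right) = \sqrt{16} \left(-153 + \left(\frac{30}{7} + 0\right)\right) = 4 \left(-153 + \frac{30}{7}\right) = 4 \left(- \frac{1041}{7}\right) = - \frac{4164}{7}$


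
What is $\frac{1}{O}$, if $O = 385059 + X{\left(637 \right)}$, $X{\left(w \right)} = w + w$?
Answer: $\frac{1}{386333} \approx 2.5884 \cdot 10^{-6}$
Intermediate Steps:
$X{\left(w \right)} = 2 w$
$O = 386333$ ($O = 385059 + 2 \cdot 637 = 385059 + 1274 = 386333$)
$\frac{1}{O} = \frac{1}{386333}$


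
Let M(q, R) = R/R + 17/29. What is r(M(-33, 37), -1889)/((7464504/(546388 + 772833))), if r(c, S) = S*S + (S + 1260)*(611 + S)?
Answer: 5767875629443/7464504 ≈ 7.7271e+5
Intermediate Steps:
M(q, R) = 46/29 (M(q, R) = 1 + 17*(1/29) = 1 + 17/29 = 46/29)
r(c, S) = S² + (611 + S)*(1260 + S) (r(c, S) = S² + (1260 + S)*(611 + S) = S² + (611 + S)*(1260 + S))
r(M(-33, 37), -1889)/((7464504/(546388 + 772833))) = (769860 + 2*(-1889)² + 1871*(-1889))/((7464504/(546388 + 772833))) = (769860 + 2*3568321 - 3534319)/((7464504/1319221)) = (769860 + 7136642 - 3534319)/((7464504*(1/1319221))) = 4372183/(7464504/1319221) = 4372183*(1319221/7464504) = 5767875629443/7464504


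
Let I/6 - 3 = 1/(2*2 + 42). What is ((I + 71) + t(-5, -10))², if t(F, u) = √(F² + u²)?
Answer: 4268625/529 + 20500*√5/23 ≈ 10062.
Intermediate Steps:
I = 417/23 (I = 18 + 6/(2*2 + 42) = 18 + 6/(4 + 42) = 18 + 6/46 = 18 + 6*(1/46) = 18 + 3/23 = 417/23 ≈ 18.130)
((I + 71) + t(-5, -10))² = ((417/23 + 71) + √((-5)² + (-10)²))² = (2050/23 + √(25 + 100))² = (2050/23 + √125)² = (2050/23 + 5*√5)²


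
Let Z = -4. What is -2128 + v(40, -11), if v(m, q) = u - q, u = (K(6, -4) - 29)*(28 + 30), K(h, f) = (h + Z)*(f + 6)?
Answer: -3567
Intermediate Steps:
K(h, f) = (-4 + h)*(6 + f) (K(h, f) = (h - 4)*(f + 6) = (-4 + h)*(6 + f))
u = -1450 (u = ((-24 - 4*(-4) + 6*6 - 4*6) - 29)*(28 + 30) = ((-24 + 16 + 36 - 24) - 29)*58 = (4 - 29)*58 = -25*58 = -1450)
v(m, q) = -1450 - q
-2128 + v(40, -11) = -2128 + (-1450 - 1*(-11)) = -2128 + (-1450 + 11) = -2128 - 1439 = -3567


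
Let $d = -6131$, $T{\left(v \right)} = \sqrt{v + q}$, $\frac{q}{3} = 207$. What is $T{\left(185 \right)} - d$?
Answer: $6131 + \sqrt{806} \approx 6159.4$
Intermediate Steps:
$q = 621$ ($q = 3 \cdot 207 = 621$)
$T{\left(v \right)} = \sqrt{621 + v}$ ($T{\left(v \right)} = \sqrt{v + 621} = \sqrt{621 + v}$)
$T{\left(185 \right)} - d = \sqrt{621 + 185} - -6131 = \sqrt{806} + 6131 = 6131 + \sqrt{806}$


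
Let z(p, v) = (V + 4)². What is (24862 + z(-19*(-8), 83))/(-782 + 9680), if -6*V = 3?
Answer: 99497/35592 ≈ 2.7955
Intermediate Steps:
V = -½ (V = -⅙*3 = -½ ≈ -0.50000)
z(p, v) = 49/4 (z(p, v) = (-½ + 4)² = (7/2)² = 49/4)
(24862 + z(-19*(-8), 83))/(-782 + 9680) = (24862 + 49/4)/(-782 + 9680) = (99497/4)/8898 = (99497/4)*(1/8898) = 99497/35592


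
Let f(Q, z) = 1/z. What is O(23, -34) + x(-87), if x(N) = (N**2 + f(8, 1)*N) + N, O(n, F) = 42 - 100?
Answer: 7337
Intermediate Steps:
O(n, F) = -58
x(N) = N**2 + 2*N (x(N) = (N**2 + N/1) + N = (N**2 + 1*N) + N = (N**2 + N) + N = (N + N**2) + N = N**2 + 2*N)
O(23, -34) + x(-87) = -58 - 87*(2 - 87) = -58 - 87*(-85) = -58 + 7395 = 7337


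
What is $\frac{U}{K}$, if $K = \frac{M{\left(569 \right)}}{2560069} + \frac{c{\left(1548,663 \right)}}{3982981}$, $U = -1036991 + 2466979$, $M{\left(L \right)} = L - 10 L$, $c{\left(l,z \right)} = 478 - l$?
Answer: $- \frac{2083023926437291676}{3305159933} \approx -6.3023 \cdot 10^{8}$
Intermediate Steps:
$M{\left(L \right)} = - 9 L$
$U = 1429988$
$K = - \frac{23136119531}{10196706185689}$ ($K = \frac{\left(-9\right) 569}{2560069} + \frac{478 - 1548}{3982981} = \left(-5121\right) \frac{1}{2560069} + \left(478 - 1548\right) \frac{1}{3982981} = - \frac{5121}{2560069} - \frac{1070}{3982981} = - \frac{23136119531}{10196706185689} \approx -0.002269$)
$\frac{U}{K} = \frac{1429988}{- \frac{23136119531}{10196706185689}} = 1429988 \left(- \frac{10196706185689}{23136119531}\right) = - \frac{2083023926437291676}{3305159933}$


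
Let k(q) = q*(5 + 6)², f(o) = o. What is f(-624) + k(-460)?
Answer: -56284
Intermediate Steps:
k(q) = 121*q (k(q) = q*11² = q*121 = 121*q)
f(-624) + k(-460) = -624 + 121*(-460) = -624 - 55660 = -56284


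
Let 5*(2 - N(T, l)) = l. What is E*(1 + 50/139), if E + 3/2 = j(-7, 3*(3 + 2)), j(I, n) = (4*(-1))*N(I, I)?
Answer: -28539/1390 ≈ -20.532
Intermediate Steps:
N(T, l) = 2 - l/5
j(I, n) = -8 + 4*I/5 (j(I, n) = (4*(-1))*(2 - I/5) = -4*(2 - I/5) = -8 + 4*I/5)
E = -151/10 (E = -3/2 + (-8 + (⅘)*(-7)) = -3/2 + (-8 - 28/5) = -3/2 - 68/5 = -151/10 ≈ -15.100)
E*(1 + 50/139) = -151*(1 + 50/139)/10 = -151/10*189/139 = -28539/1390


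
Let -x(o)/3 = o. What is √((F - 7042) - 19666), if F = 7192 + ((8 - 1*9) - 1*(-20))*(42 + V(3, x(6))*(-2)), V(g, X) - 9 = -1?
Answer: I*√19022 ≈ 137.92*I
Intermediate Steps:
x(o) = -3*o
V(g, X) = 8 (V(g, X) = 9 - 1 = 8)
F = 7686 (F = 7192 + ((8 - 1*9) - 1*(-20))*(42 + 8*(-2)) = 7192 + ((8 - 9) + 20)*(42 - 16) = 7192 + (-1 + 20)*26 = 7192 + 19*26 = 7192 + 494 = 7686)
√((F - 7042) - 19666) = √((7686 - 7042) - 19666) = √(644 - 19666) = √(-19022) = I*√19022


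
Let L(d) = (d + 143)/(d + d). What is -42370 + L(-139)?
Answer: -5889432/139 ≈ -42370.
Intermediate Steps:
L(d) = (143 + d)/(2*d) (L(d) = (143 + d)/((2*d)) = (143 + d)*(1/(2*d)) = (143 + d)/(2*d))
-42370 + L(-139) = -42370 + (1/2)*(143 - 139)/(-139) = -42370 + (1/2)*(-1/139)*4 = -42370 - 2/139 = -5889432/139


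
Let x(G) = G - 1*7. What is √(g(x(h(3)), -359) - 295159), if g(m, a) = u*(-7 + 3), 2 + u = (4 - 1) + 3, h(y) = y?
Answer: 5*I*√11807 ≈ 543.3*I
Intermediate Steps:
x(G) = -7 + G (x(G) = G - 7 = -7 + G)
u = 4 (u = -2 + ((4 - 1) + 3) = -2 + (3 + 3) = -2 + 6 = 4)
g(m, a) = -16 (g(m, a) = 4*(-7 + 3) = 4*(-4) = -16)
√(g(x(h(3)), -359) - 295159) = √(-16 - 295159) = √(-295175) = 5*I*√11807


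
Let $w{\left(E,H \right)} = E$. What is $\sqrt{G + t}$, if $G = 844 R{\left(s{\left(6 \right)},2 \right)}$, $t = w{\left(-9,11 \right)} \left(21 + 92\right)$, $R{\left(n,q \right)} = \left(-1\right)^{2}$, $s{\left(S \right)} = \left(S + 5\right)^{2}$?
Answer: $i \sqrt{173} \approx 13.153 i$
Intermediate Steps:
$s{\left(S \right)} = \left(5 + S\right)^{2}$
$R{\left(n,q \right)} = 1$
$t = -1017$ ($t = - 9 \left(21 + 92\right) = \left(-9\right) 113 = -1017$)
$G = 844$ ($G = 844 \cdot 1 = 844$)
$\sqrt{G + t} = \sqrt{844 - 1017} = \sqrt{-173} = i \sqrt{173}$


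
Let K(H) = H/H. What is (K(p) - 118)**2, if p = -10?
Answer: 13689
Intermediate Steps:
K(H) = 1
(K(p) - 118)**2 = (1 - 118)**2 = (-117)**2 = 13689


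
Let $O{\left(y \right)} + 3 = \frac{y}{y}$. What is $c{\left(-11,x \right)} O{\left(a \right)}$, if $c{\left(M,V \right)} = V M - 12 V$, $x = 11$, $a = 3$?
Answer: $506$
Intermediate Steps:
$O{\left(y \right)} = -2$ ($O{\left(y \right)} = -3 + \frac{y}{y} = -3 + 1 = -2$)
$c{\left(M,V \right)} = - 12 V + M V$ ($c{\left(M,V \right)} = M V - 12 V = - 12 V + M V$)
$c{\left(-11,x \right)} O{\left(a \right)} = 11 \left(-12 - 11\right) \left(-2\right) = 11 \left(-23\right) \left(-2\right) = \left(-253\right) \left(-2\right) = 506$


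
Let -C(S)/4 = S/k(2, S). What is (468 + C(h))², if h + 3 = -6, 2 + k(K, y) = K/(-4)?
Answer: 5143824/25 ≈ 2.0575e+5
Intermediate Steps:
k(K, y) = -2 - K/4 (k(K, y) = -2 + K/(-4) = -2 + K*(-¼) = -2 - K/4)
h = -9 (h = -3 - 6 = -9)
C(S) = 8*S/5 (C(S) = -4*S/(-2 - ¼*2) = -4*S/(-2 - ½) = -4*S/(-5/2) = -4*S*(-2)/5 = -(-8)*S/5 = 8*S/5)
(468 + C(h))² = (468 + (8/5)*(-9))² = (468 - 72/5)² = (2268/5)² = 5143824/25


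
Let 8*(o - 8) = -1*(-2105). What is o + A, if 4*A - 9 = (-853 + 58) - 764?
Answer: -931/8 ≈ -116.38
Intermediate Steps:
A = -775/2 (A = 9/4 + ((-853 + 58) - 764)/4 = 9/4 + (-795 - 764)/4 = 9/4 + (¼)*(-1559) = 9/4 - 1559/4 = -775/2 ≈ -387.50)
o = 2169/8 (o = 8 + (-1*(-2105))/8 = 8 + (⅛)*2105 = 8 + 2105/8 = 2169/8 ≈ 271.13)
o + A = 2169/8 - 775/2 = -931/8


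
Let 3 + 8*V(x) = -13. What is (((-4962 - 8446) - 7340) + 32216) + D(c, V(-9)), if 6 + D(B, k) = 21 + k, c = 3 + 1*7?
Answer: 11481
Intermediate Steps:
V(x) = -2 (V(x) = -3/8 + (⅛)*(-13) = -3/8 - 13/8 = -2)
c = 10 (c = 3 + 7 = 10)
D(B, k) = 15 + k (D(B, k) = -6 + (21 + k) = 15 + k)
(((-4962 - 8446) - 7340) + 32216) + D(c, V(-9)) = (((-4962 - 8446) - 7340) + 32216) + (15 - 2) = ((-13408 - 7340) + 32216) + 13 = (-20748 + 32216) + 13 = 11468 + 13 = 11481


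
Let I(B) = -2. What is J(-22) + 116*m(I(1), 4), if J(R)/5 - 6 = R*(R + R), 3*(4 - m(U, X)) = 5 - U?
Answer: 15190/3 ≈ 5063.3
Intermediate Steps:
m(U, X) = 7/3 + U/3 (m(U, X) = 4 - (5 - U)/3 = 4 + (-5/3 + U/3) = 7/3 + U/3)
J(R) = 30 + 10*R² (J(R) = 30 + 5*(R*(R + R)) = 30 + 5*(R*(2*R)) = 30 + 5*(2*R²) = 30 + 10*R²)
J(-22) + 116*m(I(1), 4) = (30 + 10*(-22)²) + 116*(7/3 + (⅓)*(-2)) = (30 + 10*484) + 116*(7/3 - ⅔) = (30 + 4840) + 116*(5/3) = 4870 + 580/3 = 15190/3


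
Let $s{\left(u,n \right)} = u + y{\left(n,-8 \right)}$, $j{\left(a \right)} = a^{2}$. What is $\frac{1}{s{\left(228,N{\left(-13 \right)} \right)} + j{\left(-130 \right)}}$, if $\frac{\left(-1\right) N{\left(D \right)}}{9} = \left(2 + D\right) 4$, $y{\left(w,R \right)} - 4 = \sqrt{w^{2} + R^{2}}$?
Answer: $\frac{4283}{73337136} - \frac{\sqrt{9805}}{73337136} \approx 5.7051 \cdot 10^{-5}$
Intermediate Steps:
$y{\left(w,R \right)} = 4 + \sqrt{R^{2} + w^{2}}$ ($y{\left(w,R \right)} = 4 + \sqrt{w^{2} + R^{2}} = 4 + \sqrt{R^{2} + w^{2}}$)
$N{\left(D \right)} = -72 - 36 D$ ($N{\left(D \right)} = - 9 \left(2 + D\right) 4 = - 9 \left(8 + 4 D\right) = -72 - 36 D$)
$s{\left(u,n \right)} = 4 + u + \sqrt{64 + n^{2}}$ ($s{\left(u,n \right)} = u + \left(4 + \sqrt{\left(-8\right)^{2} + n^{2}}\right) = u + \left(4 + \sqrt{64 + n^{2}}\right) = 4 + u + \sqrt{64 + n^{2}}$)
$\frac{1}{s{\left(228,N{\left(-13 \right)} \right)} + j{\left(-130 \right)}} = \frac{1}{\left(4 + 228 + \sqrt{64 + \left(-72 - -468\right)^{2}}\right) + \left(-130\right)^{2}} = \frac{1}{\left(4 + 228 + \sqrt{64 + \left(-72 + 468\right)^{2}}\right) + 16900} = \frac{1}{\left(4 + 228 + \sqrt{64 + 396^{2}}\right) + 16900} = \frac{1}{\left(4 + 228 + \sqrt{64 + 156816}\right) + 16900} = \frac{1}{\left(4 + 228 + \sqrt{156880}\right) + 16900} = \frac{1}{\left(4 + 228 + 4 \sqrt{9805}\right) + 16900} = \frac{1}{\left(232 + 4 \sqrt{9805}\right) + 16900} = \frac{1}{17132 + 4 \sqrt{9805}}$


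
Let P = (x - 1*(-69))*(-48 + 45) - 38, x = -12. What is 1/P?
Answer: -1/209 ≈ -0.0047847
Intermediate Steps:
P = -209 (P = (-12 - 1*(-69))*(-48 + 45) - 38 = (-12 + 69)*(-3) - 38 = 57*(-3) - 38 = -171 - 38 = -209)
1/P = 1/(-209) = -1/209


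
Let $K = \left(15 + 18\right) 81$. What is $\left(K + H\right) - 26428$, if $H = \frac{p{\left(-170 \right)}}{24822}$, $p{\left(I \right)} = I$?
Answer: $- \frac{294823390}{12411} \approx -23755.0$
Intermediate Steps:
$K = 2673$ ($K = 33 \cdot 81 = 2673$)
$H = - \frac{85}{12411}$ ($H = - \frac{170}{24822} = \left(-170\right) \frac{1}{24822} = - \frac{85}{12411} \approx -0.0068488$)
$\left(K + H\right) - 26428 = \left(2673 - \frac{85}{12411}\right) - 26428 = \frac{33174518}{12411} - 26428 = - \frac{294823390}{12411}$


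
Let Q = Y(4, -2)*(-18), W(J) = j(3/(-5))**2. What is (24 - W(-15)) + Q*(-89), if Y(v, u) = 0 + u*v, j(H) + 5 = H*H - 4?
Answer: -8041656/625 ≈ -12867.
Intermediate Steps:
j(H) = -9 + H**2 (j(H) = -5 + (H*H - 4) = -5 + (H**2 - 4) = -5 + (-4 + H**2) = -9 + H**2)
Y(v, u) = u*v
W(J) = 46656/625 (W(J) = (-9 + (3/(-5))**2)**2 = (-9 + (3*(-1/5))**2)**2 = (-9 + (-3/5)**2)**2 = (-9 + 9/25)**2 = (-216/25)**2 = 46656/625)
Q = 144 (Q = -2*4*(-18) = -8*(-18) = 144)
(24 - W(-15)) + Q*(-89) = (24 - 1*46656/625) + 144*(-89) = (24 - 46656/625) - 12816 = -31656/625 - 12816 = -8041656/625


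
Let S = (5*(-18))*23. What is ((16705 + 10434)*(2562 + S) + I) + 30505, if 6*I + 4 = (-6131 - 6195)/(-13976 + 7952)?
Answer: 241855636411/18072 ≈ 1.3383e+7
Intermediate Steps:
S = -2070 (S = -90*23 = -2070)
I = -5885/18072 (I = -⅔ + ((-6131 - 6195)/(-13976 + 7952))/6 = -⅔ + (-12326/(-6024))/6 = -⅔ + (-12326*(-1/6024))/6 = -⅔ + (⅙)*(6163/3012) = -⅔ + 6163/18072 = -5885/18072 ≈ -0.32564)
((16705 + 10434)*(2562 + S) + I) + 30505 = ((16705 + 10434)*(2562 - 2070) - 5885/18072) + 30505 = (27139*492 - 5885/18072) + 30505 = (13352388 - 5885/18072) + 30505 = 241304350051/18072 + 30505 = 241855636411/18072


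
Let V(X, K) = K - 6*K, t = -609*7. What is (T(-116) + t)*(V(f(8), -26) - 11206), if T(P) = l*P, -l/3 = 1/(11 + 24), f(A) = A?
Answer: 1648740132/35 ≈ 4.7107e+7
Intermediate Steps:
t = -4263
V(X, K) = -5*K
l = -3/35 (l = -3/(11 + 24) = -3/35 ≈ -0.085714)
T(P) = -3*P/35
(T(-116) + t)*(V(f(8), -26) - 11206) = (-3/35*(-116) - 4263)*(-5*(-26) - 11206) = (348/35 - 4263)*(130 - 11206) = -148857/35*(-11076) = 1648740132/35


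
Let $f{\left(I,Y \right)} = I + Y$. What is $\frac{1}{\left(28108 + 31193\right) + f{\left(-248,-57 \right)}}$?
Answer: $\frac{1}{58996} \approx 1.695 \cdot 10^{-5}$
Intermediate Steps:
$\frac{1}{\left(28108 + 31193\right) + f{\left(-248,-57 \right)}} = \frac{1}{\left(28108 + 31193\right) - 305} = \frac{1}{59301 - 305} = \frac{1}{58996}$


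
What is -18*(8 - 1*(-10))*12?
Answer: -3888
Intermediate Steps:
-18*(8 - 1*(-10))*12 = -18*(8 + 10)*12 = -18*18*12 = -324*12 = -3888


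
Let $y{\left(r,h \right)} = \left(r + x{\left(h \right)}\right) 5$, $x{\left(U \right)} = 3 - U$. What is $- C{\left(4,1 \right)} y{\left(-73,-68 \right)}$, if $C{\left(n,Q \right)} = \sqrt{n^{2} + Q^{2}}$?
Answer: $10 \sqrt{17} \approx 41.231$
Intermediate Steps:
$C{\left(n,Q \right)} = \sqrt{Q^{2} + n^{2}}$
$y{\left(r,h \right)} = 15 - 5 h + 5 r$ ($y{\left(r,h \right)} = \left(r - \left(-3 + h\right)\right) 5 = \left(3 + r - h\right) 5 = 15 - 5 h + 5 r$)
$- C{\left(4,1 \right)} y{\left(-73,-68 \right)} = - \sqrt{1^{2} + 4^{2}} \left(15 - -340 + 5 \left(-73\right)\right) = - \sqrt{1 + 16} \left(15 + 340 - 365\right) = - \sqrt{17} \left(-10\right) = - \left(-10\right) \sqrt{17} = 10 \sqrt{17}$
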